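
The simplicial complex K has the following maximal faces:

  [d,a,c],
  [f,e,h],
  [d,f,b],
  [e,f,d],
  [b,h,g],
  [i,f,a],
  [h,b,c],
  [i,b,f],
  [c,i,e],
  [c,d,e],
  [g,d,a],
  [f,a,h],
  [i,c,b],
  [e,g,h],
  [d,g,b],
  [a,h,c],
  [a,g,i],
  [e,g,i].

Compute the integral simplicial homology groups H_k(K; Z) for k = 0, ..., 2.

H_0 ≅ Z,  H_1 ≅ Z^2,  H_2 ≅ Z.

K has 9 vertices, 27 edges, 18 triangles.
rank ∂_0 = 0, rank ∂_1 = 8 ⇒ b_0 = 9 − 0 − 8 = 1; all invariant factors of ∂_1 are 1 so no torsion. So H_0 = Z.
rank ∂_1 = 8, rank ∂_2 = 17 ⇒ b_1 = 27 − 8 − 17 = 2; all invariant factors of ∂_2 are 1 so no torsion. So H_1 = Z^2.
rank ∂_2 = 17, rank ∂_3 = 0 ⇒ b_2 = 18 − 17 − 0 = 1. So H_2 = Z.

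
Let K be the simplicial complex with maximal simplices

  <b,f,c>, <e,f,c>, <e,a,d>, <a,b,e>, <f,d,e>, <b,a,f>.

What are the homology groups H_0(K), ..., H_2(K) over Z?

H_0 = Z,  H_1 = Z,  H_2 = 0.

Order the vertices as a < b < c < d < e < f. Listing each simplex with vertices in this order, K has dimension 2 with simplices:

  0-simplices (6): a, b, c, d, e, f
  1-simplices (12): ab, ad, ae, af, bc, be, bf, ce, cf, de, df, ef
  2-simplices (6): abe, abf, ade, bcf, cef, def

so the chain groups are C_0 ≅ Z^6, C_1 ≅ Z^12, C_2 ≅ Z^6.

Boundary ∂_1: C_1 → C_0 sends each edge [p,q] (with p < q) to q − p.
The resulting 6×12 matrix has rank 5, and its Smith normal form has invariant factors (1,1,1,1,1).

Boundary ∂_2: C_2 → C_1 acts by ∂[p,q,r] = [q,r] − [p,r] + [p,q]. For instance
  ∂ade = de − ae + ad,
  ∂abf = bf − af + ab.
This gives a 12×6 integer matrix of rank 6; reducing to Smith normal form yields diagonal entries (1,1,1,1,1,1).

Reading off H_k = ker ∂_k / im ∂_{k+1}:

  H_0: rank C_0 − rank ∂_1 = 6 − 5 = 1, and the invariant factors of ∂_1 are all 1, so H_0 ≅ Z.
  H_1: rank ker ∂_1 − rank ∂_2 = (12 − 5) − 6 = 1, and the invariant factors of ∂_2 are all 1, so H_1 ≅ Z.
  H_2: rank ker ∂_2 − rank ∂_3 = (6 − 6) − 0 = 0, and there is no ∂_3, so H_2 ≅ 0.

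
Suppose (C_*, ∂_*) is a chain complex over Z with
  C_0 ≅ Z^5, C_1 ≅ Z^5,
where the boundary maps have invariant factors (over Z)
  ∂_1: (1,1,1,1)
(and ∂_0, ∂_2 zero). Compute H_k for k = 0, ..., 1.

H_0 = Z,  H_1 = Z.

H_0: b_0 = 5 − 0 − 4 = 1; torsion from ∂_1 factors > 1: none. So H_0 = Z.
H_1: b_1 = 5 − 4 − 0 = 1; torsion from ∂_2 factors > 1: none. So H_1 = Z.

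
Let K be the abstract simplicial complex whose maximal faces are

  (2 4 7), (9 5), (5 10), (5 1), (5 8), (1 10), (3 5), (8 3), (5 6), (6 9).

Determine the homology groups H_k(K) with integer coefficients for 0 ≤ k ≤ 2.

H_0 ≅ Z^2,  H_1 ≅ Z^3,  H_2 = 0.

Fix the vertex order 1 < 2 < 3 < 4 < 5 < 6 < 7 < 8 < 9 < 10 and write every simplex with vertices in increasing order. Then dim K = 2 and the simplices of K are:

  0-simplices (10): [1], [2], [3], [4], [5], [6], [7], [8], [9], [10]
  1-simplices (12): [1,5], [1,10], [2,4], [2,7], [3,5], [3,8], [4,7], [5,6], [5,8], [5,9], [5,10], [6,9]
  2-simplices (1): [2,4,7]

giving chain groups C_0 ≅ Z^10, C_1 ≅ Z^12, C_2 ≅ Z^1.

Boundary ∂_1: C_1 → C_0 sends each edge [p,q] (with p < q) to q − p. For instance
  ∂[5,9] = [9] − [5].
The resulting 10×12 matrix has rank 8, and its Smith normal form has invariant factors (1,1,1,1,1,1,1,1).

∂_2: C_2 → C_1 maps a triangle to the signed sum of its edges. For instance
  ∂[2,4,7] = [4,7] − [2,7] + [2,4].
The 12×1 boundary matrix has rank 1 and Smith normal form diag(1).

Now H_k = ker ∂_k / im ∂_{k+1}, so:

  H_0: rank C_0 − rank ∂_1 = 10 − 8 = 2, and the invariant factors of ∂_1 are all 1, so H_0 = Z^2.
  H_1: rank ker ∂_1 − rank ∂_2 = (12 − 8) − 1 = 3, and the invariant factors of ∂_2 are all 1, so H_1 = Z^3.
  H_2: rank ker ∂_2 − rank ∂_3 = (1 − 1) − 0 = 0, and there is no ∂_3, so H_2 = 0.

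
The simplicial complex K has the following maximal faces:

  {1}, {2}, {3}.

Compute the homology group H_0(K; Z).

We work with the vertex ordering 1 < 2 < 3. The simplices of K, each written with vertices in increasing order, are:

  0-simplices (3): [1], [2], [3]

Hence C_0 ≅ Z^3.

From H_k ≅ ker(∂_k) / im(∂_{k+1}) we obtain:

  H_0: rank C_0 − rank ∂_1 = 3 − 0 = 3, and there is no ∂_1, so H_0 = Z^3.

H_0 = Z^3.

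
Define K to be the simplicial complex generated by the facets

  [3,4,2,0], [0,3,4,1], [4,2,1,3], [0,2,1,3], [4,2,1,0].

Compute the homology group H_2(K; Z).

H_2 ≅ 0.

Take the total order 0 < 1 < 2 < 3 < 4 on the vertex set. Then K (dimension 3) consists of the simplices:

  0-simplices (5): [0], [1], [2], [3], [4]
  1-simplices (10): [0,1], [0,2], [0,3], [0,4], [1,2], [1,3], [1,4], [2,3], [2,4], [3,4]
  2-simplices (10): [0,1,2], [0,1,3], [0,1,4], [0,2,3], [0,2,4], [0,3,4], [1,2,3], [1,2,4], [1,3,4], [2,3,4]
  3-simplices (5): [0,1,2,3], [0,1,2,4], [0,1,3,4], [0,2,3,4], [1,2,3,4]

giving chain groups C_0 ≅ Z^5, C_1 ≅ Z^10, C_2 ≅ Z^10, C_3 ≅ Z^5.

∂_1: C_1 → C_0 maps an edge to its endpoints' difference, ∂[p,q] = q − p. For instance
  ∂[1,2] = [2] − [1].
As a 5×10 matrix over Z this has rank 4, with invariant factors (1,1,1,1).

Boundary ∂_2: C_2 → C_1 maps a triangle to the signed sum of its edges. For instance
  ∂[0,3,4] = [3,4] − [0,4] + [0,3],
  ∂[0,1,2] = [1,2] − [0,2] + [0,1].
The resulting 10×10 matrix has rank 6, and its Smith normal form has invariant factors (1,1,1,1,1,1).

∂_3: C_3 → C_2 sends each 3-simplex σ to the alternating sum Σ_i (−1)^i (σ with its i-th vertex removed). For instance
  ∂[0,2,3,4] = [2,3,4] − [0,3,4] + [0,2,4] − [0,2,3],
  ∂[0,1,2,4] = [1,2,4] − [0,2,4] + [0,1,4] − [0,1,2].
The 10×5 boundary matrix has rank 4 and Smith normal form diag(1,1,1,1).

From H_k ≅ ker(∂_k) / im(∂_{k+1}) we obtain:

  H_2: rank ker ∂_2 − rank ∂_3 = (10 − 6) − 4 = 0, and the invariant factors of ∂_3 are all 1, so H_2 ≅ 0.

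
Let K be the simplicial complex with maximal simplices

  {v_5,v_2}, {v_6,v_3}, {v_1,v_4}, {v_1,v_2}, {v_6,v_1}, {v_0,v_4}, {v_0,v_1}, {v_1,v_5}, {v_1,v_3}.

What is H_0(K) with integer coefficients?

K has 7 vertices, 9 edges.
rank ∂_0 = 0, rank ∂_1 = 6 ⇒ b_0 = 7 − 0 − 6 = 1; all invariant factors of ∂_1 are 1 so no torsion. So H_0 = Z.

H_0 ≅ Z.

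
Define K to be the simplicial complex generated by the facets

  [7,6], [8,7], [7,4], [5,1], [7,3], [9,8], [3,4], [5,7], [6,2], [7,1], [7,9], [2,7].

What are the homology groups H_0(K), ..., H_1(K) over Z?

H_0 ≅ Z,  H_1 ≅ Z^4.

We work with the vertex ordering 1 < 2 < 3 < 4 < 5 < 6 < 7 < 8 < 9. The simplices of K, each written with vertices in increasing order, are:

  0-simplices (9): [1], [2], [3], [4], [5], [6], [7], [8], [9]
  1-simplices (12): [1,5], [1,7], [2,6], [2,7], [3,4], [3,7], [4,7], [5,7], [6,7], [7,8], [7,9], [8,9]

giving chain groups C_0 ≅ Z^9, C_1 ≅ Z^12.

Boundary ∂_1: C_1 → C_0 sends each edge [p,q] (with p < q) to q − p.
As a 9×12 matrix over Z this has rank 8, with invariant factors (1,1,1,1,1,1,1,1).

From H_k ≅ ker(∂_k) / im(∂_{k+1}) we obtain:

  H_0: rank C_0 − rank ∂_1 = 9 − 8 = 1, and the invariant factors of ∂_1 are all 1, so H_0 = Z.
  H_1: rank ker ∂_1 − rank ∂_2 = (12 − 8) − 0 = 4, and there is no ∂_2, so H_1 = Z^4.

(K is a triangulation of a wedge of 4 circles.)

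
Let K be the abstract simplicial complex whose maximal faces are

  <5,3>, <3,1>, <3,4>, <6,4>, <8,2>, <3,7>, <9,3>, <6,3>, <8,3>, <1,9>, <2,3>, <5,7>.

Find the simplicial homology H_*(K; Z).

Fix the vertex order 1 < 2 < 3 < 4 < 5 < 6 < 7 < 8 < 9 and write every simplex with vertices in increasing order. Then dim K = 1 and the simplices of K are:

  0-simplices (9): [1], [2], [3], [4], [5], [6], [7], [8], [9]
  1-simplices (12): [1,3], [1,9], [2,3], [2,8], [3,4], [3,5], [3,6], [3,7], [3,8], [3,9], [4,6], [5,7]

giving chain groups C_0 ≅ Z^9, C_1 ≅ Z^12.

∂_1: C_1 → C_0 sends each edge [p,q] (with p < q) to q − p. For instance
  ∂[2,3] = [3] − [2].
The 9×12 boundary matrix has rank 8 and Smith normal form diag(1,1,1,1,1,1,1,1).

From H_k ≅ ker(∂_k) / im(∂_{k+1}) we obtain:

  H_0: rank C_0 − rank ∂_1 = 9 − 8 = 1, and the invariant factors of ∂_1 are all 1, so H_0 = Z.
  H_1: rank ker ∂_1 − rank ∂_2 = (12 − 8) − 0 = 4, and there is no ∂_2, so H_1 = Z^4.

(K is a triangulation of a wedge of 4 circles.)

H_0 = Z,  H_1 = Z^4.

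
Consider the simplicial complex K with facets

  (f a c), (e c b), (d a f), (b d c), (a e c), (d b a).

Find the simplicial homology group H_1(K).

H_1 = Z.

Take the total order a < b < c < d < e < f on the vertex set. Then K (dimension 2) consists of the simplices:

  0-simplices (6): a, b, c, d, e, f
  1-simplices (12): ab, ac, ad, ae, af, bc, bd, be, cd, ce, cf, df
  2-simplices (6): abd, ace, acf, adf, bcd, bce

so the chain groups are C_0 ≅ Z^6, C_1 ≅ Z^12, C_2 ≅ Z^6.

∂_1: C_1 → C_0 sends each edge [p,q] (with p < q) to q − p.
The 6×12 boundary matrix has rank 5 and Smith normal form diag(1,1,1,1,1).

The boundary map ∂_2: C_2 → C_1 acts by ∂[p,q,r] = [q,r] − [p,r] + [p,q]. For instance
  ∂adf = df − af + ad,
  ∂bce = ce − be + bc.
As a 12×6 matrix over Z this has rank 6, with invariant factors (1,1,1,1,1,1).

Reading off H_k = ker ∂_k / im ∂_{k+1}:

  H_1: rank ker ∂_1 − rank ∂_2 = (12 − 5) − 6 = 1, and the invariant factors of ∂_2 are all 1, so H_1 ≅ Z.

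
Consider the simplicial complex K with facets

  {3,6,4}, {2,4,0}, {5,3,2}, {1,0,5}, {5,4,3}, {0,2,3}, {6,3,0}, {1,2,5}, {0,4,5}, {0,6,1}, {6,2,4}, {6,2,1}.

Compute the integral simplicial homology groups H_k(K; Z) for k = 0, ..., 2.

Order the vertices as 0 < 1 < 2 < 3 < 4 < 5 < 6. Listing each simplex with vertices in this order, K has dimension 2 with simplices:

  0-simplices (7): [0], [1], [2], [3], [4], [5], [6]
  1-simplices (18): [0,1], [0,2], [0,3], [0,4], [0,5], [0,6], [1,2], [1,5], [1,6], [2,3], [2,4], [2,5], [2,6], [3,4], [3,5], [3,6], [4,5], [4,6]
  2-simplices (12): [0,1,5], [0,1,6], [0,2,3], [0,2,4], [0,3,6], [0,4,5], [1,2,5], [1,2,6], [2,3,5], [2,4,6], [3,4,5], [3,4,6]

giving chain groups C_0 ≅ Z^7, C_1 ≅ Z^18, C_2 ≅ Z^12.

Boundary ∂_1: C_1 → C_0 maps an edge to its endpoints' difference, ∂[p,q] = q − p.
As a 7×18 matrix over Z this has rank 6, with invariant factors (1,1,1,1,1,1).

∂_2: C_2 → C_1 acts by ∂[p,q,r] = [q,r] − [p,r] + [p,q]. For instance
  ∂[3,4,5] = [4,5] − [3,5] + [3,4],
  ∂[0,2,4] = [2,4] − [0,4] + [0,2].
As a 18×12 matrix over Z this has rank 12, with invariant factors (1,1,1,1,1,1,1,1,1,1,1,2).

Now H_k = ker ∂_k / im ∂_{k+1}, so:

  H_0: rank C_0 − rank ∂_1 = 7 − 6 = 1, and the invariant factors of ∂_1 are all 1, so H_0 ≅ Z.
  H_1: rank ker ∂_1 − rank ∂_2 = (18 − 6) − 12 = 0, and ∂_2 has invariant factor 2 > 1, so H_1 ≅ Z/2.
  H_2: rank ker ∂_2 − rank ∂_3 = (12 − 12) − 0 = 0, and there is no ∂_3, so H_2 ≅ 0.

As a check, the Euler characteristic is 7 − 18 + 12 = 1, which agrees with 1 − 0 + 0 = 1.
(K is a triangulation of the real projective plane RP^2.)

H_0 ≅ Z,  H_1 ≅ Z/2,  H_2 = 0.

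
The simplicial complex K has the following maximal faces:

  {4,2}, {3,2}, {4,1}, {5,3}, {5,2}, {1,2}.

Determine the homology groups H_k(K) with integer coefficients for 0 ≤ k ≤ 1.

H_0 ≅ Z,  H_1 ≅ Z^2.

Take the total order 1 < 2 < 3 < 4 < 5 on the vertex set. Then K (dimension 1) consists of the simplices:

  0-simplices (5): [1], [2], [3], [4], [5]
  1-simplices (6): [1,2], [1,4], [2,3], [2,4], [2,5], [3,5]

so the chain groups are C_0 ≅ Z^5, C_1 ≅ Z^6.

The boundary map ∂_1: C_1 → C_0 sends each edge [p,q] (with p < q) to q − p. For instance
  ∂[2,4] = [4] − [2].
The 5×6 boundary matrix has rank 4 and Smith normal form diag(1,1,1,1).

From H_k ≅ ker(∂_k) / im(∂_{k+1}) we obtain:

  H_0: rank C_0 − rank ∂_1 = 5 − 4 = 1, and the invariant factors of ∂_1 are all 1, so H_0 = Z.
  H_1: rank ker ∂_1 − rank ∂_2 = (6 − 4) − 0 = 2, and there is no ∂_2, so H_1 = Z^2.

As a check, the Euler characteristic is 5 − 6 = -1, which agrees with 1 − 2 = -1.
(K is a triangulation of a wedge of 2 circles.)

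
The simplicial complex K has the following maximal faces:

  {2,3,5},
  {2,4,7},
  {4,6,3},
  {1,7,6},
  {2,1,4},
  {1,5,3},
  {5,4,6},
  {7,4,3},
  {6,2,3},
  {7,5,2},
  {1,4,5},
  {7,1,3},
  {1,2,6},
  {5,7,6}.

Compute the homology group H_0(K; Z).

H_0 = Z.

We work with the vertex ordering 1 < 2 < 3 < 4 < 5 < 6 < 7. The simplices of K, each written with vertices in increasing order, are:

  0-simplices (7): [1], [2], [3], [4], [5], [6], [7]
  1-simplices (21): [1,2], [1,3], [1,4], [1,5], [1,6], [1,7], [2,3], [2,4], [2,5], [2,6], [2,7], [3,4], [3,5], [3,6], [3,7], [4,5], [4,6], [4,7], [5,6], [5,7], [6,7]
  2-simplices (14): [1,2,4], [1,2,6], [1,3,5], [1,3,7], [1,4,5], [1,6,7], [2,3,5], [2,3,6], [2,4,7], [2,5,7], [3,4,6], [3,4,7], [4,5,6], [5,6,7]

so the chain groups are C_0 ≅ Z^7, C_1 ≅ Z^21, C_2 ≅ Z^14.

The boundary map ∂_1: C_1 → C_0 is given by ∂[p,q] = [q] − [p].
This gives a 7×21 integer matrix of rank 6; reducing to Smith normal form yields diagonal entries (1,1,1,1,1,1).

∂_2: C_2 → C_1 acts by ∂[p,q,r] = [q,r] − [p,r] + [p,q]. For instance
  ∂[1,2,6] = [2,6] − [1,6] + [1,2],
  ∂[5,6,7] = [6,7] − [5,7] + [5,6].
The 21×14 boundary matrix has rank 13 and Smith normal form diag(1,1,1,1,1,1,1,1,1,1,1,1,1).

Now H_k = ker ∂_k / im ∂_{k+1}, so:

  H_0: rank C_0 − rank ∂_1 = 7 − 6 = 1, and the invariant factors of ∂_1 are all 1, so H_0 ≅ Z.

(K is a triangulation of the torus T^2.)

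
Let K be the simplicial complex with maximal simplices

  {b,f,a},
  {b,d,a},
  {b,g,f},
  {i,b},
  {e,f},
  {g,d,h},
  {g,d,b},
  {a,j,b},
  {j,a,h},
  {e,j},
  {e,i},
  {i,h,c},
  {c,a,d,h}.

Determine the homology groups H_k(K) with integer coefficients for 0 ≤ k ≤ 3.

H_0 = Z,  H_1 = Z^3,  H_2 = 0,  H_3 = 0.

Fix the vertex order a < b < c < d < e < f < g < h < i < j and write every simplex with vertices in increasing order. Then dim K = 3 and the simplices of K are:

  0-simplices (10): a, b, c, d, e, f, g, h, i, j
  1-simplices (23): ab, ac, ad, af, ah, aj, bd, bf, bg, bi, bj, cd, ch, ci, dg, dh, ef, ei, ej, fg, gh, hi, hj
  2-simplices (12): abd, abf, abj, acd, ach, adh, ahj, bdg, bfg, cdh, chi, dgh
  3-simplices (1): acdh

giving chain groups C_0 ≅ Z^10, C_1 ≅ Z^23, C_2 ≅ Z^12, C_3 ≅ Z^1.

Boundary ∂_1: C_1 → C_0 maps an edge to its endpoints' difference, ∂[p,q] = q − p. For instance
  ∂ah = h − a.
This gives a 10×23 integer matrix of rank 9; reducing to Smith normal form yields diagonal entries (1,1,1,1,1,1,1,1,1).

∂_2: C_2 → C_1 acts by ∂[p,q,r] = [q,r] − [p,r] + [p,q]. For instance
  ∂ach = ch − ah + ac,
  ∂adh = dh − ah + ad.
This gives a 23×12 integer matrix of rank 11; reducing to Smith normal form yields diagonal entries (1,1,1,1,1,1,1,1,1,1,1).

The boundary map ∂_3: C_3 → C_2 sends each 3-simplex σ to the alternating sum Σ_i (−1)^i (σ with its i-th vertex removed). For instance
  ∂acdh = cdh − adh + ach − acd.
This gives a 12×1 integer matrix of rank 1; reducing to Smith normal form yields diagonal entries (1).

Reading off H_k = ker ∂_k / im ∂_{k+1}:

  H_0: rank C_0 − rank ∂_1 = 10 − 9 = 1, and the invariant factors of ∂_1 are all 1, so H_0 ≅ Z.
  H_1: rank ker ∂_1 − rank ∂_2 = (23 − 9) − 11 = 3, and the invariant factors of ∂_2 are all 1, so H_1 ≅ Z^3.
  H_2: rank ker ∂_2 − rank ∂_3 = (12 − 11) − 1 = 0, and the invariant factors of ∂_3 are all 1, so H_2 ≅ 0.
  H_3: rank ker ∂_3 − rank ∂_4 = (1 − 1) − 0 = 0, and there is no ∂_4, so H_3 ≅ 0.

As a check, the Euler characteristic is 10 − 23 + 12 − 1 = -2, which agrees with 1 − 3 + 0 − 0 = -2.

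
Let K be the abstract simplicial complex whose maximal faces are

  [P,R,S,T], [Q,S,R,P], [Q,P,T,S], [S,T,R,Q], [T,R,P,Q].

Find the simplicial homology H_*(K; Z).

H_0 ≅ Z,  H_1 = 0,  H_2 = 0,  H_3 ≅ Z.

Fix the vertex order P < Q < R < S < T and write every simplex with vertices in increasing order. Then dim K = 3 and the simplices of K are:

  0-simplices (5): P, Q, R, S, T
  1-simplices (10): PQ, PR, PS, PT, QR, QS, QT, RS, RT, ST
  2-simplices (10): PQR, PQS, PQT, PRS, PRT, PST, QRS, QRT, QST, RST
  3-simplices (5): PQRS, PQRT, PQST, PRST, QRST

so the chain groups are C_0 ≅ Z^5, C_1 ≅ Z^10, C_2 ≅ Z^10, C_3 ≅ Z^5.

The boundary map ∂_1: C_1 → C_0 maps an edge to its endpoints' difference, ∂[p,q] = q − p. For instance
  ∂QT = T − Q.
As a 5×10 matrix over Z this has rank 4, with invariant factors (1,1,1,1).

Boundary ∂_2: C_2 → C_1 acts by ∂[p,q,r] = [q,r] − [p,r] + [p,q]. For instance
  ∂PRT = RT − PT + PR,
  ∂PQT = QT − PT + PQ.
The resulting 10×10 matrix has rank 6, and its Smith normal form has invariant factors (1,1,1,1,1,1).

Boundary ∂_3: C_3 → C_2 sends each 3-simplex σ to the alternating sum Σ_i (−1)^i (σ with its i-th vertex removed). For instance
  ∂PQRT = QRT − PRT + PQT − PQR,
  ∂QRST = RST − QST + QRT − QRS.
This gives a 10×5 integer matrix of rank 4; reducing to Smith normal form yields diagonal entries (1,1,1,1).

Reading off H_k = ker ∂_k / im ∂_{k+1}:

  H_0: rank C_0 − rank ∂_1 = 5 − 4 = 1, and the invariant factors of ∂_1 are all 1, so H_0 = Z.
  H_1: rank ker ∂_1 − rank ∂_2 = (10 − 4) − 6 = 0, and the invariant factors of ∂_2 are all 1, so H_1 = 0.
  H_2: rank ker ∂_2 − rank ∂_3 = (10 − 6) − 4 = 0, and the invariant factors of ∂_3 are all 1, so H_2 = 0.
  H_3: rank ker ∂_3 − rank ∂_4 = (5 − 4) − 0 = 1, and there is no ∂_4, so H_3 = Z.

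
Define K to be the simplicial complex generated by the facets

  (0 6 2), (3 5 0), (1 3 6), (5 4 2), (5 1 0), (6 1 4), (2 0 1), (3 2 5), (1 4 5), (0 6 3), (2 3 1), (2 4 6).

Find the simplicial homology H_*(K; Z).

H_0 ≅ Z,  H_1 ≅ Z/2,  H_2 = 0.

We work with the vertex ordering 0 < 1 < 2 < 3 < 4 < 5 < 6. The simplices of K, each written with vertices in increasing order, are:

  0-simplices (7): [0], [1], [2], [3], [4], [5], [6]
  1-simplices (18): [0,1], [0,2], [0,3], [0,5], [0,6], [1,2], [1,3], [1,4], [1,5], [1,6], [2,3], [2,4], [2,5], [2,6], [3,5], [3,6], [4,5], [4,6]
  2-simplices (12): [0,1,2], [0,1,5], [0,2,6], [0,3,5], [0,3,6], [1,2,3], [1,3,6], [1,4,5], [1,4,6], [2,3,5], [2,4,5], [2,4,6]

giving chain groups C_0 ≅ Z^7, C_1 ≅ Z^18, C_2 ≅ Z^12.

∂_1: C_1 → C_0 is given by ∂[p,q] = [q] − [p]. For instance
  ∂[3,5] = [5] − [3].
The resulting 7×18 matrix has rank 6, and its Smith normal form has invariant factors (1,1,1,1,1,1).

∂_2: C_2 → C_1 acts by ∂[p,q,r] = [q,r] − [p,r] + [p,q]. For instance
  ∂[1,4,5] = [4,5] − [1,5] + [1,4],
  ∂[0,1,5] = [1,5] − [0,5] + [0,1].
The 18×12 boundary matrix has rank 12 and Smith normal form diag(1,1,1,1,1,1,1,1,1,1,1,2).

From H_k ≅ ker(∂_k) / im(∂_{k+1}) we obtain:

  H_0: rank C_0 − rank ∂_1 = 7 − 6 = 1, and the invariant factors of ∂_1 are all 1, so H_0 ≅ Z.
  H_1: rank ker ∂_1 − rank ∂_2 = (18 − 6) − 12 = 0, and ∂_2 has invariant factor 2 > 1, so H_1 ≅ Z/2.
  H_2: rank ker ∂_2 − rank ∂_3 = (12 − 12) − 0 = 0, and there is no ∂_3, so H_2 ≅ 0.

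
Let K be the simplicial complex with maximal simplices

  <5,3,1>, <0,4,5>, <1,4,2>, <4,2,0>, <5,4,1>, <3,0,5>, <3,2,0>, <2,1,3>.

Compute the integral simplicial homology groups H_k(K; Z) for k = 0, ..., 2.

H_0 ≅ Z,  H_1 = 0,  H_2 ≅ Z.

Take the total order 0 < 1 < 2 < 3 < 4 < 5 on the vertex set. Then K (dimension 2) consists of the simplices:

  0-simplices (6): [0], [1], [2], [3], [4], [5]
  1-simplices (12): [0,2], [0,3], [0,4], [0,5], [1,2], [1,3], [1,4], [1,5], [2,3], [2,4], [3,5], [4,5]
  2-simplices (8): [0,2,3], [0,2,4], [0,3,5], [0,4,5], [1,2,3], [1,2,4], [1,3,5], [1,4,5]

Hence C_0 ≅ Z^6, C_1 ≅ Z^12, C_2 ≅ Z^8.

The boundary map ∂_1: C_1 → C_0 is given by ∂[p,q] = [q] − [p]. For instance
  ∂[1,2] = [2] − [1].
As a 6×12 matrix over Z this has rank 5, with invariant factors (1,1,1,1,1).

∂_2: C_2 → C_1 maps a triangle to the signed sum of its edges. For instance
  ∂[1,2,4] = [2,4] − [1,4] + [1,2],
  ∂[0,3,5] = [3,5] − [0,5] + [0,3].
As a 12×8 matrix over Z this has rank 7, with invariant factors (1,1,1,1,1,1,1).

From H_k ≅ ker(∂_k) / im(∂_{k+1}) we obtain:

  H_0: rank C_0 − rank ∂_1 = 6 − 5 = 1, and the invariant factors of ∂_1 are all 1, so H_0 ≅ Z.
  H_1: rank ker ∂_1 − rank ∂_2 = (12 − 5) − 7 = 0, and the invariant factors of ∂_2 are all 1, so H_1 ≅ 0.
  H_2: rank ker ∂_2 − rank ∂_3 = (8 − 7) − 0 = 1, and there is no ∂_3, so H_2 ≅ Z.

As a check, the Euler characteristic is 6 − 12 + 8 = 2, which agrees with 1 − 0 + 1 = 2.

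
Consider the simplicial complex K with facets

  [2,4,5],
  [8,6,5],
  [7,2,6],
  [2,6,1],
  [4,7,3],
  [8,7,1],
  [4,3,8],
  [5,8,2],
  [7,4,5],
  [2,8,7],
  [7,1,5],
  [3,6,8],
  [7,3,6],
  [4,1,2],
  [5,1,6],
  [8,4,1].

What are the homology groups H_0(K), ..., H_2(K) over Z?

Order the vertices as 1 < 2 < 3 < 4 < 5 < 6 < 7 < 8. Listing each simplex with vertices in this order, K has dimension 2 with simplices:

  0-simplices (8): [1], [2], [3], [4], [5], [6], [7], [8]
  1-simplices (24): (24 of them)
  2-simplices (16): [1,2,4], [1,2,6], [1,4,8], [1,5,6], [1,5,7], [1,7,8], [2,4,5], [2,5,8], [2,6,7], [2,7,8], [3,4,7], [3,4,8], [3,6,7], [3,6,8], [4,5,7], [5,6,8]

Hence C_0 ≅ Z^8, C_1 ≅ Z^24, C_2 ≅ Z^16.

Boundary ∂_1: C_1 → C_0 sends each edge [p,q] (with p < q) to q − p. For instance
  ∂[4,8] = [8] − [4].
This gives a 8×24 integer matrix of rank 7; reducing to Smith normal form yields diagonal entries (1,1,1,1,1,1,1).

Boundary ∂_2: C_2 → C_1 sends each 2-simplex [p,q,r] to [q,r] − [p,r] + [p,q]. For instance
  ∂[3,6,8] = [6,8] − [3,8] + [3,6],
  ∂[1,4,8] = [4,8] − [1,8] + [1,4].
This gives a 24×16 integer matrix of rank 15; reducing to Smith normal form yields diagonal entries (1,1,1,1,1,1,1,1,1,1,1,1,1,1,1).

From H_k ≅ ker(∂_k) / im(∂_{k+1}) we obtain:

  H_0: rank C_0 − rank ∂_1 = 8 − 7 = 1, and the invariant factors of ∂_1 are all 1, so H_0 = Z.
  H_1: rank ker ∂_1 − rank ∂_2 = (24 − 7) − 15 = 2, and the invariant factors of ∂_2 are all 1, so H_1 = Z^2.
  H_2: rank ker ∂_2 − rank ∂_3 = (16 − 15) − 0 = 1, and there is no ∂_3, so H_2 = Z.

As a check, the Euler characteristic is 8 − 24 + 16 = 0, which agrees with 1 − 2 + 1 = 0.

H_0 ≅ Z,  H_1 ≅ Z^2,  H_2 ≅ Z.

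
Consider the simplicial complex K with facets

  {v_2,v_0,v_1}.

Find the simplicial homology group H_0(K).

H_0 ≅ Z.

Fix the vertex order v_0 < v_1 < v_2 and write every simplex with vertices in increasing order. Then dim K = 2 and the simplices of K are:

  0-simplices (3): [v_0], [v_1], [v_2]
  1-simplices (3): [v_0,v_1], [v_0,v_2], [v_1,v_2]
  2-simplices (1): [v_0,v_1,v_2]

so the chain groups are C_0 ≅ Z^3, C_1 ≅ Z^3, C_2 ≅ Z^1.

Boundary ∂_1: C_1 → C_0 is given by ∂[p,q] = [q] − [p].
This gives a 3×3 integer matrix of rank 2; reducing to Smith normal form yields diagonal entries (1,1).

Boundary ∂_2: C_2 → C_1 sends each 2-simplex [p,q,r] to [q,r] − [p,r] + [p,q]. For instance
  ∂[v_0,v_1,v_2] = [v_1,v_2] − [v_0,v_2] + [v_0,v_1].
This gives a 3×1 integer matrix of rank 1; reducing to Smith normal form yields diagonal entries (1).

From H_k ≅ ker(∂_k) / im(∂_{k+1}) we obtain:

  H_0: rank C_0 − rank ∂_1 = 3 − 2 = 1, and the invariant factors of ∂_1 are all 1, so H_0 ≅ Z.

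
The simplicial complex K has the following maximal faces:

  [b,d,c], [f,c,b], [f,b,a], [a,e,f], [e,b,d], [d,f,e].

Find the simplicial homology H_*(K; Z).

Fix the vertex order a < b < c < d < e < f and write every simplex with vertices in increasing order. Then dim K = 2 and the simplices of K are:

  0-simplices (6): a, b, c, d, e, f
  1-simplices (12): ab, ae, af, bc, bd, be, bf, cd, cf, de, df, ef
  2-simplices (6): abf, aef, bcd, bcf, bde, def

giving chain groups C_0 ≅ Z^6, C_1 ≅ Z^12, C_2 ≅ Z^6.

Boundary ∂_1: C_1 → C_0 maps an edge to its endpoints' difference, ∂[p,q] = q − p.
As a 6×12 matrix over Z this has rank 5, with invariant factors (1,1,1,1,1).

The boundary map ∂_2: C_2 → C_1 acts by ∂[p,q,r] = [q,r] − [p,r] + [p,q]. For instance
  ∂bcd = cd − bd + bc,
  ∂aef = ef − af + ae.
As a 12×6 matrix over Z this has rank 6, with invariant factors (1,1,1,1,1,1).

Computing H_k = (kernel of ∂_k) / (image of ∂_{k+1}):

  H_0: rank C_0 − rank ∂_1 = 6 − 5 = 1, and the invariant factors of ∂_1 are all 1, so H_0 ≅ Z.
  H_1: rank ker ∂_1 − rank ∂_2 = (12 − 5) − 6 = 1, and the invariant factors of ∂_2 are all 1, so H_1 ≅ Z.
  H_2: rank ker ∂_2 − rank ∂_3 = (6 − 6) − 0 = 0, and there is no ∂_3, so H_2 ≅ 0.

H_0 = Z,  H_1 = Z,  H_2 = 0.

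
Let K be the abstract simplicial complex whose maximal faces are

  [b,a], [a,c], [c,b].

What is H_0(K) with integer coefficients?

Take the total order a < b < c on the vertex set. Then K (dimension 1) consists of the simplices:

  0-simplices (3): a, b, c
  1-simplices (3): ab, ac, bc

so the chain groups are C_0 ≅ Z^3, C_1 ≅ Z^3.

Boundary ∂_1: C_1 → C_0 maps an edge to its endpoints' difference, ∂[p,q] = q − p. For instance
  ∂bc = c − b.
As a 3×3 matrix over Z this has rank 2, with invariant factors (1,1).

Reading off H_k = ker ∂_k / im ∂_{k+1}:

  H_0: rank C_0 − rank ∂_1 = 3 − 2 = 1, and the invariant factors of ∂_1 are all 1, so H_0 ≅ Z.

H_0 = Z.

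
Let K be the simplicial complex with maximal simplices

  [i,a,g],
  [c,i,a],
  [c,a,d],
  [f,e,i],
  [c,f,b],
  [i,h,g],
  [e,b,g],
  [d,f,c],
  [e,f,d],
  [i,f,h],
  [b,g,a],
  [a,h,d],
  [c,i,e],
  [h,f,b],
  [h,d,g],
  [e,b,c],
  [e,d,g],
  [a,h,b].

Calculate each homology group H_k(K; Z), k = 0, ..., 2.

H_0 ≅ Z,  H_1 ≅ Z ⊕ Z/2,  H_2 = 0.

Fix the vertex order a < b < c < d < e < f < g < h < i and write every simplex with vertices in increasing order. Then dim K = 2 and the simplices of K are:

  0-simplices (9): a, b, c, d, e, f, g, h, i
  1-simplices (27): ab, ac, ad, ag, ah, ai, bc, be, bf, bg, bh, cd, ce, cf, ci, de, df, dg, dh, ef, eg, ei, fh, fi, gh, gi, hi
  2-simplices (18): abg, abh, acd, aci, adh, agi, bce, bcf, beg, bfh, cdf, cei, def, deg, dgh, efi, fhi, ghi

giving chain groups C_0 ≅ Z^9, C_1 ≅ Z^27, C_2 ≅ Z^18.

The boundary map ∂_1: C_1 → C_0 sends each edge [p,q] (with p < q) to q − p.
This gives a 9×27 integer matrix of rank 8; reducing to Smith normal form yields diagonal entries (1,1,1,1,1,1,1,1).

The boundary map ∂_2: C_2 → C_1 acts by ∂[p,q,r] = [q,r] − [p,r] + [p,q]. For instance
  ∂ghi = hi − gi + gh,
  ∂dgh = gh − dh + dg.
As a 27×18 matrix over Z this has rank 18, with invariant factors (1,1,1,1,1,1,1,1,1,1,1,1,1,1,1,1,1,2).

From H_k ≅ ker(∂_k) / im(∂_{k+1}) we obtain:

  H_0: rank C_0 − rank ∂_1 = 9 − 8 = 1, and the invariant factors of ∂_1 are all 1, so H_0 ≅ Z.
  H_1: rank ker ∂_1 − rank ∂_2 = (27 − 8) − 18 = 1, and ∂_2 has invariant factor 2 > 1, so H_1 ≅ Z ⊕ Z/2.
  H_2: rank ker ∂_2 − rank ∂_3 = (18 − 18) − 0 = 0, and there is no ∂_3, so H_2 ≅ 0.

As a check, the Euler characteristic is 9 − 27 + 18 = 0, which agrees with 1 − 1 + 0 = 0.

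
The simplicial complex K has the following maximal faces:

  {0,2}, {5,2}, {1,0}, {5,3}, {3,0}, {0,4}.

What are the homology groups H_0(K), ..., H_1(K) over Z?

H_0 = Z,  H_1 = Z.

We work with the vertex ordering 0 < 1 < 2 < 3 < 4 < 5. The simplices of K, each written with vertices in increasing order, are:

  0-simplices (6): [0], [1], [2], [3], [4], [5]
  1-simplices (6): [0,1], [0,2], [0,3], [0,4], [2,5], [3,5]

so the chain groups are C_0 ≅ Z^6, C_1 ≅ Z^6.

Boundary ∂_1: C_1 → C_0 is given by ∂[p,q] = [q] − [p].
This gives a 6×6 integer matrix of rank 5; reducing to Smith normal form yields diagonal entries (1,1,1,1,1).

Computing H_k = (kernel of ∂_k) / (image of ∂_{k+1}):

  H_0: rank C_0 − rank ∂_1 = 6 − 5 = 1, and the invariant factors of ∂_1 are all 1, so H_0 = Z.
  H_1: rank ker ∂_1 − rank ∂_2 = (6 − 5) − 0 = 1, and there is no ∂_2, so H_1 = Z.

As a check, the Euler characteristic is 6 − 6 = 0, which agrees with 1 − 1 = 0.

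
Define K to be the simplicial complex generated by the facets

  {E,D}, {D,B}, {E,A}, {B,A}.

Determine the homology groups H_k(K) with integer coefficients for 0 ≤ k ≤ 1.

H_0 = Z,  H_1 = Z.

Order the vertices as A < B < D < E. Listing each simplex with vertices in this order, K has dimension 1 with simplices:

  0-simplices (4): A, B, D, E
  1-simplices (4): AB, AE, BD, DE

Hence C_0 ≅ Z^4, C_1 ≅ Z^4.

Boundary ∂_1: C_1 → C_0 maps an edge to its endpoints' difference, ∂[p,q] = q − p. For instance
  ∂AB = B − A.
As a 4×4 matrix over Z this has rank 3, with invariant factors (1,1,1).

Now H_k = ker ∂_k / im ∂_{k+1}, so:

  H_0: rank C_0 − rank ∂_1 = 4 − 3 = 1, and the invariant factors of ∂_1 are all 1, so H_0 = Z.
  H_1: rank ker ∂_1 − rank ∂_2 = (4 − 3) − 0 = 1, and there is no ∂_2, so H_1 = Z.

(K is a triangulation of the circle S^1.)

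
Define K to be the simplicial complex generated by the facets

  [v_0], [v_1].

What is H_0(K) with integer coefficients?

Fix the vertex order v_0 < v_1 and write every simplex with vertices in increasing order. Then dim K = 0 and the simplices of K are:

  0-simplices (2): [v_0], [v_1]

Hence C_0 ≅ Z^2.

Reading off H_k = ker ∂_k / im ∂_{k+1}:

  H_0: rank C_0 − rank ∂_1 = 2 − 0 = 2, and there is no ∂_1, so H_0 = Z^2.

H_0 = Z^2.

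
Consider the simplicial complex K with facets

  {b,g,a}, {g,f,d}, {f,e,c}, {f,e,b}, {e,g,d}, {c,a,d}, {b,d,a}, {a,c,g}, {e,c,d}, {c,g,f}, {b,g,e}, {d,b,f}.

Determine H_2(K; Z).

K has 7 vertices, 18 edges, 12 triangles.
rank ∂_2 = 12, rank ∂_3 = 0 ⇒ b_2 = 12 − 12 − 0 = 0. So H_2 ≅ 0.

H_2 ≅ 0.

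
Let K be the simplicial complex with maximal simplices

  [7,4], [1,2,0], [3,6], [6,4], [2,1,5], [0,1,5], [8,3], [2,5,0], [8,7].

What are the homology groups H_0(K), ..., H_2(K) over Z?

H_0 = Z^2,  H_1 = Z,  H_2 = Z.

We work with the vertex ordering 0 < 1 < 2 < 3 < 4 < 5 < 6 < 7 < 8. The simplices of K, each written with vertices in increasing order, are:

  0-simplices (9): [0], [1], [2], [3], [4], [5], [6], [7], [8]
  1-simplices (11): [0,1], [0,2], [0,5], [1,2], [1,5], [2,5], [3,6], [3,8], [4,6], [4,7], [7,8]
  2-simplices (4): [0,1,2], [0,1,5], [0,2,5], [1,2,5]

Hence C_0 ≅ Z^9, C_1 ≅ Z^11, C_2 ≅ Z^4.

Boundary ∂_1: C_1 → C_0 is given by ∂[p,q] = [q] − [p]. For instance
  ∂[3,6] = [6] − [3].
The resulting 9×11 matrix has rank 7, and its Smith normal form has invariant factors (1,1,1,1,1,1,1).

∂_2: C_2 → C_1 acts by ∂[p,q,r] = [q,r] − [p,r] + [p,q]. For instance
  ∂[0,1,2] = [1,2] − [0,2] + [0,1],
  ∂[1,2,5] = [2,5] − [1,5] + [1,2].
This gives a 11×4 integer matrix of rank 3; reducing to Smith normal form yields diagonal entries (1,1,1).

Now H_k = ker ∂_k / im ∂_{k+1}, so:

  H_0: rank C_0 − rank ∂_1 = 9 − 7 = 2, and the invariant factors of ∂_1 are all 1, so H_0 = Z^2.
  H_1: rank ker ∂_1 − rank ∂_2 = (11 − 7) − 3 = 1, and the invariant factors of ∂_2 are all 1, so H_1 = Z.
  H_2: rank ker ∂_2 − rank ∂_3 = (4 − 3) − 0 = 1, and there is no ∂_3, so H_2 = Z.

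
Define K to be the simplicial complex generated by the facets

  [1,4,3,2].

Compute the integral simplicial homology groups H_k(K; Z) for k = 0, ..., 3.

Fix the vertex order 1 < 2 < 3 < 4 and write every simplex with vertices in increasing order. Then dim K = 3 and the simplices of K are:

  0-simplices (4): [1], [2], [3], [4]
  1-simplices (6): [1,2], [1,3], [1,4], [2,3], [2,4], [3,4]
  2-simplices (4): [1,2,3], [1,2,4], [1,3,4], [2,3,4]
  3-simplices (1): [1,2,3,4]

giving chain groups C_0 ≅ Z^4, C_1 ≅ Z^6, C_2 ≅ Z^4, C_3 ≅ Z^1.

The boundary map ∂_1: C_1 → C_0 is given by ∂[p,q] = [q] − [p].
This gives a 4×6 integer matrix of rank 3; reducing to Smith normal form yields diagonal entries (1,1,1).

The boundary map ∂_2: C_2 → C_1 maps a triangle to the signed sum of its edges. For instance
  ∂[1,2,3] = [2,3] − [1,3] + [1,2],
  ∂[1,2,4] = [2,4] − [1,4] + [1,2].
As a 6×4 matrix over Z this has rank 3, with invariant factors (1,1,1).

Boundary ∂_3: C_3 → C_2 sends each 3-simplex σ to the alternating sum Σ_i (−1)^i (σ with its i-th vertex removed). For instance
  ∂[1,2,3,4] = [2,3,4] − [1,3,4] + [1,2,4] − [1,2,3].
The 4×1 boundary matrix has rank 1 and Smith normal form diag(1).

Computing H_k = (kernel of ∂_k) / (image of ∂_{k+1}):

  H_0: rank C_0 − rank ∂_1 = 4 − 3 = 1, and the invariant factors of ∂_1 are all 1, so H_0 ≅ Z.
  H_1: rank ker ∂_1 − rank ∂_2 = (6 − 3) − 3 = 0, and the invariant factors of ∂_2 are all 1, so H_1 ≅ 0.
  H_2: rank ker ∂_2 − rank ∂_3 = (4 − 3) − 1 = 0, and the invariant factors of ∂_3 are all 1, so H_2 ≅ 0.
  H_3: rank ker ∂_3 − rank ∂_4 = (1 − 1) − 0 = 0, and there is no ∂_4, so H_3 ≅ 0.

H_0 ≅ Z,  H_1 = 0,  H_2 = 0,  H_3 = 0.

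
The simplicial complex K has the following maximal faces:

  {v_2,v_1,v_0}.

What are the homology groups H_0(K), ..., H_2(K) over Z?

Take the total order v_0 < v_1 < v_2 on the vertex set. Then K (dimension 2) consists of the simplices:

  0-simplices (3): [v_0], [v_1], [v_2]
  1-simplices (3): [v_0,v_1], [v_0,v_2], [v_1,v_2]
  2-simplices (1): [v_0,v_1,v_2]

giving chain groups C_0 ≅ Z^3, C_1 ≅ Z^3, C_2 ≅ Z^1.

Boundary ∂_1: C_1 → C_0 is given by ∂[p,q] = [q] − [p]. For instance
  ∂[v_1,v_2] = [v_2] − [v_1].
The resulting 3×3 matrix has rank 2, and its Smith normal form has invariant factors (1,1).

∂_2: C_2 → C_1 sends each 2-simplex [p,q,r] to [q,r] − [p,r] + [p,q]. For instance
  ∂[v_0,v_1,v_2] = [v_1,v_2] − [v_0,v_2] + [v_0,v_1].
The resulting 3×1 matrix has rank 1, and its Smith normal form has invariant factors (1).

Reading off H_k = ker ∂_k / im ∂_{k+1}:

  H_0: rank C_0 − rank ∂_1 = 3 − 2 = 1, and the invariant factors of ∂_1 are all 1, so H_0 ≅ Z.
  H_1: rank ker ∂_1 − rank ∂_2 = (3 − 2) − 1 = 0, and the invariant factors of ∂_2 are all 1, so H_1 ≅ 0.
  H_2: rank ker ∂_2 − rank ∂_3 = (1 − 1) − 0 = 0, and there is no ∂_3, so H_2 ≅ 0.

H_0 ≅ Z,  H_1 = 0,  H_2 = 0.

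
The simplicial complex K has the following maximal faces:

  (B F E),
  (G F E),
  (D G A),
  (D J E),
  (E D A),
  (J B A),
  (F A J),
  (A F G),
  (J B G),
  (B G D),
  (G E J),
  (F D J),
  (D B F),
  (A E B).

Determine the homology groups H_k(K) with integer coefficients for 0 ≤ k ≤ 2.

Order the vertices as A < B < D < E < F < G < J. Listing each simplex with vertices in this order, K has dimension 2 with simplices:

  0-simplices (7): A, B, D, E, F, G, J
  1-simplices (21): AB, AD, AE, AF, AG, AJ, BD, BE, BF, BG, BJ, DE, DF, DG, DJ, EF, EG, EJ, FG, FJ, GJ
  2-simplices (14): ABE, ABJ, ADE, ADG, AFG, AFJ, BDF, BDG, BEF, BGJ, DEJ, DFJ, EFG, EGJ

giving chain groups C_0 ≅ Z^7, C_1 ≅ Z^21, C_2 ≅ Z^14.

Boundary ∂_1: C_1 → C_0 sends each edge [p,q] (with p < q) to q − p. For instance
  ∂BG = G − B.
As a 7×21 matrix over Z this has rank 6, with invariant factors (1,1,1,1,1,1).

Boundary ∂_2: C_2 → C_1 sends each 2-simplex [p,q,r] to [q,r] − [p,r] + [p,q]. For instance
  ∂ADE = DE − AE + AD,
  ∂BGJ = GJ − BJ + BG.
The 21×14 boundary matrix has rank 13 and Smith normal form diag(1,1,1,1,1,1,1,1,1,1,1,1,1).

Computing H_k = (kernel of ∂_k) / (image of ∂_{k+1}):

  H_0: rank C_0 − rank ∂_1 = 7 − 6 = 1, and the invariant factors of ∂_1 are all 1, so H_0 = Z.
  H_1: rank ker ∂_1 − rank ∂_2 = (21 − 6) − 13 = 2, and the invariant factors of ∂_2 are all 1, so H_1 = Z^2.
  H_2: rank ker ∂_2 − rank ∂_3 = (14 − 13) − 0 = 1, and there is no ∂_3, so H_2 = Z.

H_0 ≅ Z,  H_1 ≅ Z^2,  H_2 ≅ Z.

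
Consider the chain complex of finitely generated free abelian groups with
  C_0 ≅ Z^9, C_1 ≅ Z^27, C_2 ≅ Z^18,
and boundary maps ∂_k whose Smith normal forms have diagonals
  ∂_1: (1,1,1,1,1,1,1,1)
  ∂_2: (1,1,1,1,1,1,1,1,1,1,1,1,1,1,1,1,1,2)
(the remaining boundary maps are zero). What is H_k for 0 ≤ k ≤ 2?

H_0: b_0 = 9 − 0 − 8 = 1; torsion from ∂_1 factors > 1: none. So H_0 = Z.
H_1: b_1 = 27 − 8 − 18 = 1; torsion from ∂_2 factors > 1: [2]. So H_1 = Z ⊕ Z/2.
H_2: b_2 = 18 − 18 − 0 = 0; torsion from ∂_3 factors > 1: none. So H_2 = 0.

H_0 = Z,  H_1 = Z ⊕ Z/2,  H_2 = 0.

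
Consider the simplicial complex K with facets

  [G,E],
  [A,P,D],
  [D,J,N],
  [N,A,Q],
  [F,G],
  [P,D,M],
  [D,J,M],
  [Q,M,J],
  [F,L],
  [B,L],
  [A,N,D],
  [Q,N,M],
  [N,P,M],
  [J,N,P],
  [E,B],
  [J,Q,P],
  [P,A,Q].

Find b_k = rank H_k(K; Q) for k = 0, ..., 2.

b_0 = 2, b_1 = 1, b_2 = 0.

Order the vertices as A < B < D < E < F < G < J < L < M < N < P < Q. Listing each simplex with vertices in this order, K has dimension 2 with simplices:

  0-simplices (12): A, B, D, E, F, G, J, L, M, N, P, Q
  1-simplices (23): AD, AN, AP, AQ, BE, BL, DJ, DM, DN, DP, EG, FG, FL, JM, JN, JP, JQ, MN, MP, MQ, NP, NQ, PQ
  2-simplices (12): ADN, ADP, ANQ, APQ, DJM, DJN, DMP, JMQ, JNP, JPQ, MNP, MNQ

giving chain groups C_0 ≅ Z^12, C_1 ≅ Z^23, C_2 ≅ Z^12.

The boundary map ∂_1: C_1 → C_0 maps an edge to its endpoints' difference, ∂[p,q] = q − p. For instance
  ∂DN = N − D.
The 12×23 boundary matrix has rank 10 and Smith normal form diag(1,1,1,1,1,1,1,1,1,1).

Boundary ∂_2: C_2 → C_1 maps a triangle to the signed sum of its edges. For instance
  ∂MNP = NP − MP + MN,
  ∂APQ = PQ − AQ + AP.
The resulting 23×12 matrix has rank 12, and its Smith normal form has invariant factors (1,1,1,1,1,1,1,1,1,1,1,2).

Computing H_k = (kernel of ∂_k) / (image of ∂_{k+1}):

  H_0: rank C_0 − rank ∂_1 = 12 − 10 = 2, and the invariant factors of ∂_1 are all 1, so H_0 = Z^2.
  H_1: rank ker ∂_1 − rank ∂_2 = (23 − 10) − 12 = 1, and ∂_2 has invariant factor 2 > 1, so H_1 = Z ⊕ Z/2Z.
  H_2: rank ker ∂_2 − rank ∂_3 = (12 − 12) − 0 = 0, and there is no ∂_3, so H_2 = 0.

Hence the Betti numbers are b_0 = 2, b_1 = 1, b_2 = 0.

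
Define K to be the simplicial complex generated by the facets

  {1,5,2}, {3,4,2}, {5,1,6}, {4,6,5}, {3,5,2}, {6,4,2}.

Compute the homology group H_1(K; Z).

H_1 ≅ Z.

Take the total order 1 < 2 < 3 < 4 < 5 < 6 on the vertex set. Then K (dimension 2) consists of the simplices:

  0-simplices (6): [1], [2], [3], [4], [5], [6]
  1-simplices (12): [1,2], [1,5], [1,6], [2,3], [2,4], [2,5], [2,6], [3,4], [3,5], [4,5], [4,6], [5,6]
  2-simplices (6): [1,2,5], [1,5,6], [2,3,4], [2,3,5], [2,4,6], [4,5,6]

Hence C_0 ≅ Z^6, C_1 ≅ Z^12, C_2 ≅ Z^6.

The boundary map ∂_1: C_1 → C_0 maps an edge to its endpoints' difference, ∂[p,q] = q − p. For instance
  ∂[3,4] = [4] − [3].
The 6×12 boundary matrix has rank 5 and Smith normal form diag(1,1,1,1,1).

∂_2: C_2 → C_1 acts by ∂[p,q,r] = [q,r] − [p,r] + [p,q]. For instance
  ∂[1,5,6] = [5,6] − [1,6] + [1,5],
  ∂[1,2,5] = [2,5] − [1,5] + [1,2].
This gives a 12×6 integer matrix of rank 6; reducing to Smith normal form yields diagonal entries (1,1,1,1,1,1).

Computing H_k = (kernel of ∂_k) / (image of ∂_{k+1}):

  H_1: rank ker ∂_1 − rank ∂_2 = (12 − 5) − 6 = 1, and the invariant factors of ∂_2 are all 1, so H_1 = Z.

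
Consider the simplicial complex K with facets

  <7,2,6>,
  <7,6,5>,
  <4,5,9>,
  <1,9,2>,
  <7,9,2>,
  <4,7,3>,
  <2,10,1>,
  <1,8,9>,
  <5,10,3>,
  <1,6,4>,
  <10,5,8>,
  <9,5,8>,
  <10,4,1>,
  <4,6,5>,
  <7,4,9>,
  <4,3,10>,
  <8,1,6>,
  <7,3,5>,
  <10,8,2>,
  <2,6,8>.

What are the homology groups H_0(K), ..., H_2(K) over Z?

H_0 ≅ Z,  H_1 ≅ Z × Z/2,  H_2 = 0.

We work with the vertex ordering 1 < 2 < 3 < 4 < 5 < 6 < 7 < 8 < 9 < 10. The simplices of K, each written with vertices in increasing order, are:

  0-simplices (10): [1], [2], [3], [4], [5], [6], [7], [8], [9], [10]
  1-simplices (30): (30 of them)
  2-simplices (20): (20 of them)

so the chain groups are C_0 ≅ Z^10, C_1 ≅ Z^30, C_2 ≅ Z^20.

The boundary map ∂_1: C_1 → C_0 maps an edge to its endpoints' difference, ∂[p,q] = q − p. For instance
  ∂[2,10] = [10] − [2].
As a 10×30 matrix over Z this has rank 9, with invariant factors (1,1,1,1,1,1,1,1,1).

Boundary ∂_2: C_2 → C_1 maps a triangle to the signed sum of its edges. For instance
  ∂[5,8,10] = [8,10] − [5,10] + [5,8],
  ∂[4,5,6] = [5,6] − [4,6] + [4,5].
The resulting 30×20 matrix has rank 20, and its Smith normal form has invariant factors (1,1,1,1,1,1,1,1,1,1,1,1,1,1,1,1,1,1,1,2).

Now H_k = ker ∂_k / im ∂_{k+1}, so:

  H_0: rank C_0 − rank ∂_1 = 10 − 9 = 1, and the invariant factors of ∂_1 are all 1, so H_0 = Z.
  H_1: rank ker ∂_1 − rank ∂_2 = (30 − 9) − 20 = 1, and ∂_2 has invariant factor 2 > 1, so H_1 = Z × Z/2.
  H_2: rank ker ∂_2 − rank ∂_3 = (20 − 20) − 0 = 0, and there is no ∂_3, so H_2 = 0.

As a check, the Euler characteristic is 10 − 30 + 20 = 0, which agrees with 1 − 1 + 0 = 0.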